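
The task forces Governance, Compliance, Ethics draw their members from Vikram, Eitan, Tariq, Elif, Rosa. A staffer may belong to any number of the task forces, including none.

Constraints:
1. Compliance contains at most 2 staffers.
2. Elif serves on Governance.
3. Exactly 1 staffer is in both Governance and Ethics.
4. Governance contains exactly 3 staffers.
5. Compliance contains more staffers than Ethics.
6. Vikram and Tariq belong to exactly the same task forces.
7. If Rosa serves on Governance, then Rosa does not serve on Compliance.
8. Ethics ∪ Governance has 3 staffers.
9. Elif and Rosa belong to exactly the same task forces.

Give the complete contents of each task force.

Governance = {Eitan, Elif, Rosa}; Compliance = {Tariq, Vikram}; Ethics = {Eitan}

From (2): Elif ∈ Governance.
(9): Rosa matches Elif: Rosa ∈ Governance.
(7): Rosa ∉ Compliance.
(9): Elif matches Rosa: Elif ∉ Compliance.
Suppose Vikram ∈ Governance: no assignment then satisfies all the clues, so Vikram ∉ Governance.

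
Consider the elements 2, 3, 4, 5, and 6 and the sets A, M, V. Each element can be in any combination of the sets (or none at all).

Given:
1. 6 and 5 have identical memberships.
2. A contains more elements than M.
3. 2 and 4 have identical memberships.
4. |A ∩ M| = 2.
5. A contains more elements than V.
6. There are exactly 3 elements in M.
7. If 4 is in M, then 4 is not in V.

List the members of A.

A = {2, 4, 5, 6}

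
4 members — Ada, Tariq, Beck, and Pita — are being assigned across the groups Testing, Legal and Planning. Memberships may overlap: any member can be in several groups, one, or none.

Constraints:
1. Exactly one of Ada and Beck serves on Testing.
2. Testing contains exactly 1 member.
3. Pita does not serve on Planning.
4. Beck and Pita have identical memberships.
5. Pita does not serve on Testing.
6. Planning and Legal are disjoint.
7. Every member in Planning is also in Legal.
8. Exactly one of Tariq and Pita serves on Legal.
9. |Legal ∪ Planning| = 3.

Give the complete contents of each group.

Testing = {Ada}; Legal = {Ada, Beck, Pita}; Planning = {}

From (3): Pita ∉ Planning.
From (5): Pita ∉ Testing.
(4): Beck matches Pita: Beck ∉ Testing.
(4): Beck matches Pita: Beck ∉ Planning.
(1) (exactly one): Ada ∈ Testing.
(2): Testing already has 1, so the rest are out.
Suppose Ada ∉ Legal: no assignment then satisfies all the clues, so Ada ∈ Legal.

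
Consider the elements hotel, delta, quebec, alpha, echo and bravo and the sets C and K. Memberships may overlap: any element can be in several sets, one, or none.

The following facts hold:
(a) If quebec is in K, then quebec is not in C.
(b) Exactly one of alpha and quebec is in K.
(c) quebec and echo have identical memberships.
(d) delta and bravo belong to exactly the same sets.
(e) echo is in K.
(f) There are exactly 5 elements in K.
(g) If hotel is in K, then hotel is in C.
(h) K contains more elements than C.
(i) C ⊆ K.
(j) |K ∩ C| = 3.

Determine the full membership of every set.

C = {bravo, delta, hotel}; K = {bravo, delta, echo, hotel, quebec}

From (e): echo ∈ K.
(c): quebec matches echo: quebec ∈ K.
(a): quebec ∉ C.
(b) (exactly one): alpha ∉ K.
(c): echo matches quebec: echo ∉ C.
(f): only 5 candidates remain for K, so all are in.
(g): hotel ∈ C.
(i) contrapositive: alpha ∉ C.
Suppose delta ∉ C: no assignment then satisfies all the clues, so delta ∈ C.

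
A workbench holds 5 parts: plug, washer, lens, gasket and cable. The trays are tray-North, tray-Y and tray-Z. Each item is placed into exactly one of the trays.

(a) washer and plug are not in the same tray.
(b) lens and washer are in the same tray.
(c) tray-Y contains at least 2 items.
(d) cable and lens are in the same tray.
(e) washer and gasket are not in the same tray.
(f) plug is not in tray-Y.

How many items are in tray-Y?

3

From (f): plug ∉ tray-Y.
Suppose washer ∈ tray-North: no assignment then satisfies all the clues, so washer ∉ tray-North.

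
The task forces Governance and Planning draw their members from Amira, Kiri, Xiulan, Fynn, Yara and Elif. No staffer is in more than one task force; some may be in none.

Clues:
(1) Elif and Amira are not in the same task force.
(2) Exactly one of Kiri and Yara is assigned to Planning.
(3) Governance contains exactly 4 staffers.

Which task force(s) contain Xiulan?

Xiulan: Governance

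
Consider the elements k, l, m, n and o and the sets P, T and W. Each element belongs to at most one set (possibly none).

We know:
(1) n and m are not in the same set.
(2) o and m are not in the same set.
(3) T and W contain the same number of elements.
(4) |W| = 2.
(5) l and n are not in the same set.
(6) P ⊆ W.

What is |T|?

2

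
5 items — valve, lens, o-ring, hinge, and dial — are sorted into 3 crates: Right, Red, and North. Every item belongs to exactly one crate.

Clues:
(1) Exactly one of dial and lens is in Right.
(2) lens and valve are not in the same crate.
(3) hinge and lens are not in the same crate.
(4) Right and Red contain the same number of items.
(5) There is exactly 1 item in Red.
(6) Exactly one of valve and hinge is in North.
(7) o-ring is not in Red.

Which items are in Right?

Right = {lens}

From (7): o-ring ∉ Red.
Suppose valve ∈ Right: no assignment then satisfies all the clues, so valve ∉ Right.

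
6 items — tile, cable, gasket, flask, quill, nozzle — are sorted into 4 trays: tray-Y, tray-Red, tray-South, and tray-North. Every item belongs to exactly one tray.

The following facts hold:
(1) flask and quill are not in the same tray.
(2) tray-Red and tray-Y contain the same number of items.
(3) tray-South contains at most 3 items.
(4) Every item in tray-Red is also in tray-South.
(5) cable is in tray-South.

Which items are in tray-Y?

From (5): cable ∈ tray-South.
Suppose tile ∈ tray-Y: no assignment then satisfies all the clues, so tile ∉ tray-Y.

tray-Y = {}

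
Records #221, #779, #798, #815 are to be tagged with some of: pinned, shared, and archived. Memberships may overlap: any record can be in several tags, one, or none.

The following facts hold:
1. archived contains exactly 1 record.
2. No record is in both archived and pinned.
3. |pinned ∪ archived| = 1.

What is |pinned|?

0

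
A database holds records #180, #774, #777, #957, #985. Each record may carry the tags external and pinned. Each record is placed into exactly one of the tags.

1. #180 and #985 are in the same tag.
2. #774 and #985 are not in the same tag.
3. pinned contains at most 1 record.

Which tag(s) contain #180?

#180: external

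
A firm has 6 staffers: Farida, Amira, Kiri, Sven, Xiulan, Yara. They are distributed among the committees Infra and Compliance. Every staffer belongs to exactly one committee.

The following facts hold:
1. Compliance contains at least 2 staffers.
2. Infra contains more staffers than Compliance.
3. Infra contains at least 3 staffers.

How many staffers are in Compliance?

2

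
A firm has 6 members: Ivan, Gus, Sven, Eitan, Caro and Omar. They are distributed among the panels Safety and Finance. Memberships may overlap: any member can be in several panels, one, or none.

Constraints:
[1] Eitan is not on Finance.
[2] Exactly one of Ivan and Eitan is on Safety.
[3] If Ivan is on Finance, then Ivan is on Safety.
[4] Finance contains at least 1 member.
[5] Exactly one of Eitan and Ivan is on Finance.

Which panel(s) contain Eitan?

From (1): Eitan ∉ Finance.
(5) (exactly one): Ivan ∈ Finance.
(3): Ivan ∈ Safety.
(2) (exactly one): Eitan ∉ Safety.

Eitan: none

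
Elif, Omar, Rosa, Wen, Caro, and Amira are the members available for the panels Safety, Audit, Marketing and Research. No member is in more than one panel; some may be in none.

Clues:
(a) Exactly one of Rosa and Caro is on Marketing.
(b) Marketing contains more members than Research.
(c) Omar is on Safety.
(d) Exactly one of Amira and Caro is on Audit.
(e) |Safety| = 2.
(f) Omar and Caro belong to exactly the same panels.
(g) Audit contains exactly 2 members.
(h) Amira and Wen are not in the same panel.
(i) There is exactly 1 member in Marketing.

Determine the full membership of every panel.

Safety = {Caro, Omar}; Audit = {Amira, Elif}; Marketing = {Rosa}; Research = {}

From (c): Omar ∈ Safety.
(f): Caro matches Omar: Caro ∈ Safety.
(a) (exactly one): Rosa ∈ Marketing.
(d) (exactly one): Amira ∈ Audit.
(e): Safety already has 2, so the rest are out.
(h): Wen ∉ Audit.
(i): Marketing already has 1, so the rest are out.
(g): only 2 candidates remain for Audit, so all are in.
Suppose Wen ∈ Research: no assignment then satisfies all the clues, so Wen ∉ Research.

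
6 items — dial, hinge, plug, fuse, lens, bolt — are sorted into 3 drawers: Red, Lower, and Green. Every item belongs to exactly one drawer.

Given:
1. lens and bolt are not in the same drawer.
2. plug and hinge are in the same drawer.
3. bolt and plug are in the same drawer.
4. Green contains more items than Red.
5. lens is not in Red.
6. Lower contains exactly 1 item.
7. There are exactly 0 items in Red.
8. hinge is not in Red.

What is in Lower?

Lower = {lens}

From (5): lens ∉ Red.
From (8): hinge ∉ Red.
(2): plug matches hinge: plug ∉ Red.
(3): bolt matches plug: bolt ∉ Red.
(7): Red already has 0, so the rest are out.
Suppose dial ∈ Lower: no assignment then satisfies all the clues, so dial ∉ Lower.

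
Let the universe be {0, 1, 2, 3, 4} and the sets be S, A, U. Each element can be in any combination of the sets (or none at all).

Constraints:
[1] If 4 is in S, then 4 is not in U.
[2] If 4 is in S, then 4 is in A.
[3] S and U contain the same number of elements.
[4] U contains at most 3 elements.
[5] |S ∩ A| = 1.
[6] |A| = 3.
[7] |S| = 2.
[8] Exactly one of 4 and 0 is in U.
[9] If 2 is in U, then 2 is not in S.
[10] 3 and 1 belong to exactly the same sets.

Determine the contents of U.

U = {0, 2}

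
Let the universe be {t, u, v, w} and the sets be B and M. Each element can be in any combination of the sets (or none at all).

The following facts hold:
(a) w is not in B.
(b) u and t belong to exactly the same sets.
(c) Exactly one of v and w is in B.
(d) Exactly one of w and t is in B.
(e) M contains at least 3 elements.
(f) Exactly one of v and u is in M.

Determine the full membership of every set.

B = {t, u, v}; M = {t, u, w}

From (a): w ∉ B.
(c) (exactly one): v ∈ B.
(d) (exactly one): t ∈ B.
(b): u matches t: u ∈ B.
Suppose t ∉ M: no assignment then satisfies all the clues, so t ∈ M.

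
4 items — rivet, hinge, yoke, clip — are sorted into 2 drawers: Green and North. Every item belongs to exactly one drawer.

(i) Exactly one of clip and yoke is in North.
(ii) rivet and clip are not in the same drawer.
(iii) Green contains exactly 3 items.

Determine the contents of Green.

Green = {hinge, rivet, yoke}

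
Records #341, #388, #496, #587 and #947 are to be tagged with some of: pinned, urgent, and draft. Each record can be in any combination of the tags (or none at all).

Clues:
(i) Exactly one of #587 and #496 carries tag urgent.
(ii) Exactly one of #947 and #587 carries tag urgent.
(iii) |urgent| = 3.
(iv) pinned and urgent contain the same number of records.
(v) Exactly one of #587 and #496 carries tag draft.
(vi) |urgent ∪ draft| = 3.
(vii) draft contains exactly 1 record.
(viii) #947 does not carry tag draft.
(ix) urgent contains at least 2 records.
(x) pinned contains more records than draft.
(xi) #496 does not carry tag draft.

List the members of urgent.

urgent = {#341, #388, #587}

From (viii): #947 ∉ draft.
From (xi): #496 ∉ draft.
(v) (exactly one): #587 ∈ draft.
(vii): draft already has 1, so the rest are out.
Suppose #341 ∉ urgent: no assignment then satisfies all the clues, so #341 ∈ urgent.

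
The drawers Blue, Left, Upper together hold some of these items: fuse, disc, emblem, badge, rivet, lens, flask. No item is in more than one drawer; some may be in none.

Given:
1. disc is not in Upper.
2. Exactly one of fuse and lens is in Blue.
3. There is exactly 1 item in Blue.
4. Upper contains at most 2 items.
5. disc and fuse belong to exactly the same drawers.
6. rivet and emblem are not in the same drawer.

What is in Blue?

Blue = {lens}

From (1): disc ∉ Upper.
(5): fuse matches disc: fuse ∉ Upper.
Suppose fuse ∈ Blue: no assignment then satisfies all the clues, so fuse ∉ Blue.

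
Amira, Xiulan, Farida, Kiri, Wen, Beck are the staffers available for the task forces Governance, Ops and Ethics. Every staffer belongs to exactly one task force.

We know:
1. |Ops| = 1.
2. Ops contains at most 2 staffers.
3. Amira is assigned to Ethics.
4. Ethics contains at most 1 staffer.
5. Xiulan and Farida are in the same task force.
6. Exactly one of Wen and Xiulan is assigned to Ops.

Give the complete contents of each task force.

Governance = {Beck, Farida, Kiri, Xiulan}; Ops = {Wen}; Ethics = {Amira}

From (3): Amira ∈ Ethics.
(4): Ethics already has 1, so the rest are out.
Suppose Xiulan ∉ Governance: no assignment then satisfies all the clues, so Xiulan ∈ Governance.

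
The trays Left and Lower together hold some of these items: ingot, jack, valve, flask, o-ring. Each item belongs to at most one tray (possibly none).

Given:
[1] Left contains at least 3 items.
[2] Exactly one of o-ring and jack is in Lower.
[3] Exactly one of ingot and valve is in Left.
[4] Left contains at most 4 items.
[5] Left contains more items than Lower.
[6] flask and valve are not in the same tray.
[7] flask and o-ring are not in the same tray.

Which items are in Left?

Left = {flask, ingot, jack}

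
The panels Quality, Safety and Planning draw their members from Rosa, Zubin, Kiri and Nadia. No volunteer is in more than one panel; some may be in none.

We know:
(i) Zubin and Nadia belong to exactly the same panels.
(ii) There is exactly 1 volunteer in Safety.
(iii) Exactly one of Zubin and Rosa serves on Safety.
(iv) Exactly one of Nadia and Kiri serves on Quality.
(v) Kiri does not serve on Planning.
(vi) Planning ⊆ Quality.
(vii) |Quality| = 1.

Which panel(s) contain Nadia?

Nadia: none

From (v): Kiri ∉ Planning.
Suppose Nadia ∈ Quality: no assignment then satisfies all the clues, so Nadia ∉ Quality.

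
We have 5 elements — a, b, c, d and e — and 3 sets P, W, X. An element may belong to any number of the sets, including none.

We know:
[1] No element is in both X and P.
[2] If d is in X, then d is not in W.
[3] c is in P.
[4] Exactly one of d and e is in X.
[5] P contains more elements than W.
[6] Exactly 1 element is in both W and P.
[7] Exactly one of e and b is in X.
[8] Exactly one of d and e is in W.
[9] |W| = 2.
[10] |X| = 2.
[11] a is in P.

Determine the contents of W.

W = {b, e}

From (3): c ∈ P.
From (11): a ∈ P.
(1) (disjoint): a ∉ X.
(1) (disjoint): c ∉ X.
Suppose a ∈ W: no assignment then satisfies all the clues, so a ∉ W.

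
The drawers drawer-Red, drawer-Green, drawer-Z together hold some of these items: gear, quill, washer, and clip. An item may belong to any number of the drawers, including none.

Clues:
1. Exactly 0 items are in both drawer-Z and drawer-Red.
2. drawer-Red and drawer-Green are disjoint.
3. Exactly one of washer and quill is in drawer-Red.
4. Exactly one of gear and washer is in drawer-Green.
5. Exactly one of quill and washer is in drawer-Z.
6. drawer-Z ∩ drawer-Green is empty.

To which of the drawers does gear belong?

gear: drawer-Green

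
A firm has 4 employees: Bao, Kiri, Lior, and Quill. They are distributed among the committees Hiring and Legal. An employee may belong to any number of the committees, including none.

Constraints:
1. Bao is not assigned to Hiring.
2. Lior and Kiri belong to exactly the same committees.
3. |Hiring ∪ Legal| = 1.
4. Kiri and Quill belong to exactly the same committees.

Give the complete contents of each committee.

Hiring = {}; Legal = {Bao}

From (1): Bao ∉ Hiring.
Suppose Bao ∉ Legal: no assignment then satisfies all the clues, so Bao ∈ Legal.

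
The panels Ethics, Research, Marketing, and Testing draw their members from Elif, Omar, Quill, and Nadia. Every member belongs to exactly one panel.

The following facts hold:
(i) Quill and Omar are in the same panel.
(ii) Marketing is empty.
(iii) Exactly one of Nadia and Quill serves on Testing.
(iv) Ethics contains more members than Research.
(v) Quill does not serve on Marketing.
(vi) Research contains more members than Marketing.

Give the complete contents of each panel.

Ethics = {Omar, Quill}; Research = {Elif}; Marketing = {}; Testing = {Nadia}

From (v): Quill ∉ Marketing.
(i): Omar matches Quill: Omar ∉ Marketing.
(ii): Marketing already has 0, so the rest are out.
Suppose Elif ∈ Ethics: no assignment then satisfies all the clues, so Elif ∉ Ethics.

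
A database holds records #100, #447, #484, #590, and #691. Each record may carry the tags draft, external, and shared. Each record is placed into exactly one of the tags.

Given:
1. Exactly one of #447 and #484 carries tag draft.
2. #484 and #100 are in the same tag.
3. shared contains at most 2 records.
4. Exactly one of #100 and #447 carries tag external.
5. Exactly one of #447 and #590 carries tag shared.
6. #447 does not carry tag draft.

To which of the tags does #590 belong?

#590: shared

From (6): #447 ∉ draft.
(1) (exactly one): #484 ∈ draft.
(2): #100 matches #484: #100 ∈ draft.
(4) (exactly one): #447 ∈ external.
(5) (exactly one): #590 ∈ shared.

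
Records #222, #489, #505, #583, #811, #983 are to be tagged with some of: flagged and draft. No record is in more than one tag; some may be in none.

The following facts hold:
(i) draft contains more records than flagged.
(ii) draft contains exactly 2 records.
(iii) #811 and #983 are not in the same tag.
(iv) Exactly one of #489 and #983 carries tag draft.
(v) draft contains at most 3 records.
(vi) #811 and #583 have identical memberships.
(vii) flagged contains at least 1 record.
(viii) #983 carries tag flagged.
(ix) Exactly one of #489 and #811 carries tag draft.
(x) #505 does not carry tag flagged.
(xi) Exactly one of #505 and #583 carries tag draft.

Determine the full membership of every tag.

flagged = {#983}; draft = {#489, #505}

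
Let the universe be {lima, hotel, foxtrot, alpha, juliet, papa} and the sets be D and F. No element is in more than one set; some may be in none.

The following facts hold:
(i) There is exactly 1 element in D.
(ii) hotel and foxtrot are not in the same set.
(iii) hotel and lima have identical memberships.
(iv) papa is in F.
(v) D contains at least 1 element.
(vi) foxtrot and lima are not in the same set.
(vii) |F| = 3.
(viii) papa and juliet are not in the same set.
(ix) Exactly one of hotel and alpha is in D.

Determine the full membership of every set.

D = {alpha}; F = {hotel, lima, papa}

From (iv): papa ∈ F.
(viii): juliet ∉ F.
Suppose lima ∈ D: no assignment then satisfies all the clues, so lima ∉ D.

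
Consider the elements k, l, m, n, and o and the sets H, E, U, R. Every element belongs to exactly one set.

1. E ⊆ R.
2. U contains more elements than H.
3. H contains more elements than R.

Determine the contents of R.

R = {}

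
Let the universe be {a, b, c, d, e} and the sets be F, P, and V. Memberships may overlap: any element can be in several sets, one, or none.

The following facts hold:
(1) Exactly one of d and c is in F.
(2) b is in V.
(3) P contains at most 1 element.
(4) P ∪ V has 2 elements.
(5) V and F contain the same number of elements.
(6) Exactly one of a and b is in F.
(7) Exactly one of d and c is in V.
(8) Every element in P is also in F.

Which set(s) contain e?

From (2): b ∈ V.
Suppose e ∈ F: no assignment then satisfies all the clues, so e ∉ F.

e: none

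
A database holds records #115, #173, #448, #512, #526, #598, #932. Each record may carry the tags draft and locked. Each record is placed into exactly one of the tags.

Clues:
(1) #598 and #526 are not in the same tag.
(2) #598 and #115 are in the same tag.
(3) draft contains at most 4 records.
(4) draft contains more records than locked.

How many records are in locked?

3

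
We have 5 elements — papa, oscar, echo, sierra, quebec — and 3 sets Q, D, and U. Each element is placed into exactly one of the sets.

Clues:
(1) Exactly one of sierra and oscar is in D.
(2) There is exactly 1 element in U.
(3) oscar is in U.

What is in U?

From (3): oscar ∈ U.
(1) (exactly one): sierra ∈ D.
(2): U already has 1, so the rest are out.

U = {oscar}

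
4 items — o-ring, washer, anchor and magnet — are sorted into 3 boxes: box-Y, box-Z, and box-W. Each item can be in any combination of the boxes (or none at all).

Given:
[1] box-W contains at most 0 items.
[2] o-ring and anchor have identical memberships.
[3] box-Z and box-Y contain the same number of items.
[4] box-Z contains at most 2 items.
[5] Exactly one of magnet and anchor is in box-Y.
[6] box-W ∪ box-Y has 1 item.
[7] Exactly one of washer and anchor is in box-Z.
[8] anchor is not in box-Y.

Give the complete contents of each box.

box-Y = {magnet}; box-Z = {washer}; box-W = {}

From (8): anchor ∉ box-Y.
(1): box-W already has 0, so the rest are out.
(2): o-ring matches anchor: o-ring ∉ box-Y.
(5) (exactly one): magnet ∈ box-Y.
Suppose o-ring ∈ box-Z: no assignment then satisfies all the clues, so o-ring ∉ box-Z.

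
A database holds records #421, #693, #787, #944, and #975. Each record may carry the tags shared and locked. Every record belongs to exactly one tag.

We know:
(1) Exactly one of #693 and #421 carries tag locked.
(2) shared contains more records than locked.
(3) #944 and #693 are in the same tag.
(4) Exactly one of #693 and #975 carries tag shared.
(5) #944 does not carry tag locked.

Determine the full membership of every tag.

From (5): #944 ∉ locked.
(3): #693 matches #944: #693 ∉ locked.
Only one tag left: #693 ∈ shared.
Only one tag left: #944 ∈ shared.
(1) (exactly one): #421 ∈ locked.
(4) (exactly one): #975 ∉ shared.
Only one tag left: #975 ∈ locked.
Suppose #787 ∉ shared: no assignment then satisfies all the clues, so #787 ∈ shared.

shared = {#693, #787, #944}; locked = {#421, #975}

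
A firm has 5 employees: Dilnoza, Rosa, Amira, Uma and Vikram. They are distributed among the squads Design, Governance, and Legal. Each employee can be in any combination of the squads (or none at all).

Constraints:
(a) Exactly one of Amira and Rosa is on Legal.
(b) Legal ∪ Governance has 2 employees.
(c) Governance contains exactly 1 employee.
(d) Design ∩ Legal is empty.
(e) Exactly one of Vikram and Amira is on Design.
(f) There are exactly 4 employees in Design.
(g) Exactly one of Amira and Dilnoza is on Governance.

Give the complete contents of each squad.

Design = {Dilnoza, Rosa, Uma, Vikram}; Governance = {Dilnoza}; Legal = {Amira}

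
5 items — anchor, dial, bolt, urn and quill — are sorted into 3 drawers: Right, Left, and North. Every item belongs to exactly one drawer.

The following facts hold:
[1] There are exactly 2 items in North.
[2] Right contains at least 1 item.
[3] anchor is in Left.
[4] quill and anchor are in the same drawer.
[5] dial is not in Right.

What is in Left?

Left = {anchor, quill}

From (3): anchor ∈ Left.
From (5): dial ∉ Right.
(4): quill matches anchor: quill ∉ Right.
(4): quill matches anchor: quill ∈ Left.
Suppose dial ∈ Left: no assignment then satisfies all the clues, so dial ∉ Left.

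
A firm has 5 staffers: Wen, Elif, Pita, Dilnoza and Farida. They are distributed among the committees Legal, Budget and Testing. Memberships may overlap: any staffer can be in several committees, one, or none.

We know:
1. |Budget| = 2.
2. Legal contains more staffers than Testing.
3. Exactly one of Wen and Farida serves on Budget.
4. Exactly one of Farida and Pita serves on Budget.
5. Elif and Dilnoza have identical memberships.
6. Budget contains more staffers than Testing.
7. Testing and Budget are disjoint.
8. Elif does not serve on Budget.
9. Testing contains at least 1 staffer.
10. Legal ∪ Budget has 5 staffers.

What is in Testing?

Testing = {Farida}

From (8): Elif ∉ Budget.
(5): Dilnoza matches Elif: Dilnoza ∉ Budget.
Suppose Wen ∈ Testing: no assignment then satisfies all the clues, so Wen ∉ Testing.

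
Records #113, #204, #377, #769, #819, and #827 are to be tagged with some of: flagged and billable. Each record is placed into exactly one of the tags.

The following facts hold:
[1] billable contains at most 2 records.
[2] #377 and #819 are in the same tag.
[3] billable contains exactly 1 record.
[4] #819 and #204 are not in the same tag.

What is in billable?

billable = {#204}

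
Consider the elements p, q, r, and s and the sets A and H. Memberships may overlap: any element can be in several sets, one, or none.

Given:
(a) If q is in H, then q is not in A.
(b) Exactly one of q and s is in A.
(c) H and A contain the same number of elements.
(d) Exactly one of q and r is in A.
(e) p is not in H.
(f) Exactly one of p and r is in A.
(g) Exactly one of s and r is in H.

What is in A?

A = {r, s}

From (e): p ∉ H.
Suppose p ∈ A: no assignment then satisfies all the clues, so p ∉ A.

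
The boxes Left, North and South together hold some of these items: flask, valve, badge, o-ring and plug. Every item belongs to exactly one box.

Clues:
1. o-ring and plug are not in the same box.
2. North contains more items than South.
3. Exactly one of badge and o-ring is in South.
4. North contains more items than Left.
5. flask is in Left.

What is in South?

From (5): flask ∈ Left.
Suppose valve ∈ South: no assignment then satisfies all the clues, so valve ∉ South.

South = {o-ring}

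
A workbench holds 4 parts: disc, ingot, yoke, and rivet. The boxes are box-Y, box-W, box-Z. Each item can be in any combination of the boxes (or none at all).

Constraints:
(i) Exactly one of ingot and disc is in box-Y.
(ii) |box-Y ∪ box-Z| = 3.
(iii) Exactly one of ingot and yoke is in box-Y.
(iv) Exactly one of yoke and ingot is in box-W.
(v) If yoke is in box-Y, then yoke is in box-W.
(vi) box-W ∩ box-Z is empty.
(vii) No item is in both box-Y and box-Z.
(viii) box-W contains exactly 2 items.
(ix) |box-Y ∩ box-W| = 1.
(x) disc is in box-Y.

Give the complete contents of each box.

box-Y = {disc, yoke}; box-W = {rivet, yoke}; box-Z = {ingot}

From (x): disc ∈ box-Y.
(i) (exactly one): ingot ∉ box-Y.
(iii) (exactly one): yoke ∈ box-Y.
(v): yoke ∈ box-W.
(vi) (disjoint): yoke ∉ box-Z.
(vii) (disjoint): disc ∉ box-Z.
(iv) (exactly one): ingot ∉ box-W.
Suppose disc ∈ box-W: no assignment then satisfies all the clues, so disc ∉ box-W.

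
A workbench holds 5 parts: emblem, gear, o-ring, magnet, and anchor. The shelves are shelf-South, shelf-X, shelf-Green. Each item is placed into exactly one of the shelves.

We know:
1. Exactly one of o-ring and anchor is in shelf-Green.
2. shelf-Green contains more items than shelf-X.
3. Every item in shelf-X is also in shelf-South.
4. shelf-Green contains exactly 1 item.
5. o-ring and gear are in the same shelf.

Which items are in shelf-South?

shelf-South = {emblem, gear, magnet, o-ring}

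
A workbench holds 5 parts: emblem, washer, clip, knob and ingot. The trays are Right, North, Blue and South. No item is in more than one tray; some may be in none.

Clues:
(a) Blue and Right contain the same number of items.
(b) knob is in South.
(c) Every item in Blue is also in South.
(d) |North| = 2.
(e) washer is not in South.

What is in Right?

From (b): knob ∈ South.
From (e): washer ∉ South.
(c) contrapositive: washer ∉ Blue.
Suppose emblem ∈ Right: no assignment then satisfies all the clues, so emblem ∉ Right.

Right = {}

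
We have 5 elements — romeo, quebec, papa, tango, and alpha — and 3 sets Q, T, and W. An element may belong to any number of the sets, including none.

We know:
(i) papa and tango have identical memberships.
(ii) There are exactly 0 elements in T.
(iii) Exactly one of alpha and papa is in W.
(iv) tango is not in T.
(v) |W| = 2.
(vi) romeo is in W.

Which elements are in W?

W = {alpha, romeo}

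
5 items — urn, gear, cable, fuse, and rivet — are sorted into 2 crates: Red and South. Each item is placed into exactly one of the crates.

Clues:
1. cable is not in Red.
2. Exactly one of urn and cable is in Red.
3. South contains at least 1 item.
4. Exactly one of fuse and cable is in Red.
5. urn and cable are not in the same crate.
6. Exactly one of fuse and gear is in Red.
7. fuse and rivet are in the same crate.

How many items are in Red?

From (1): cable ∉ Red.
(2) (exactly one): urn ∈ Red.
(4) (exactly one): fuse ∈ Red.
(6) (exactly one): gear ∉ Red.
(7): rivet matches fuse: rivet ∈ Red.
Only one crate left: gear ∈ South.
Only one crate left: cable ∈ South.

3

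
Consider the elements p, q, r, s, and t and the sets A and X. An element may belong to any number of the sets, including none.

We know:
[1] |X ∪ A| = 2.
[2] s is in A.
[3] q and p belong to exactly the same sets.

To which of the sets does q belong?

q: none

From (2): s ∈ A.
Suppose q ∈ A: no assignment then satisfies all the clues, so q ∉ A.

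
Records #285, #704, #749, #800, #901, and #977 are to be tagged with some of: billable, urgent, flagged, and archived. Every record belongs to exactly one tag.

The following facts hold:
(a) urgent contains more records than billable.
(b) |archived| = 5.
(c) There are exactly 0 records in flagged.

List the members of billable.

billable = {}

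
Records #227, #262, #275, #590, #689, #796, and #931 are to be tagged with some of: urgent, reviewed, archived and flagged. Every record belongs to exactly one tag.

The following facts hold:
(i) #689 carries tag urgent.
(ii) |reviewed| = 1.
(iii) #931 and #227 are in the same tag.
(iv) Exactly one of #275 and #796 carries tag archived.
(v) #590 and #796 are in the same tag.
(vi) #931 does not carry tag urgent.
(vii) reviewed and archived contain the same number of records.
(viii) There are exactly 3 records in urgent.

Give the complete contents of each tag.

urgent = {#590, #689, #796}; reviewed = {#262}; archived = {#275}; flagged = {#227, #931}

From (i): #689 ∈ urgent.
From (vi): #931 ∉ urgent.
(iii): #227 matches #931: #227 ∉ urgent.
Suppose #227 ∈ reviewed: no assignment then satisfies all the clues, so #227 ∉ reviewed.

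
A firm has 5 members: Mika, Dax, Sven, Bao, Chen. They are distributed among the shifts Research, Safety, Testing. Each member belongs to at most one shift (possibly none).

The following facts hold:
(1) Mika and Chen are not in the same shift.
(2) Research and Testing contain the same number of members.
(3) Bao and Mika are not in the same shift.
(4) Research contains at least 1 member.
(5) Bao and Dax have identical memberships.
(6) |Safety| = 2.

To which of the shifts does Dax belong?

Dax: Safety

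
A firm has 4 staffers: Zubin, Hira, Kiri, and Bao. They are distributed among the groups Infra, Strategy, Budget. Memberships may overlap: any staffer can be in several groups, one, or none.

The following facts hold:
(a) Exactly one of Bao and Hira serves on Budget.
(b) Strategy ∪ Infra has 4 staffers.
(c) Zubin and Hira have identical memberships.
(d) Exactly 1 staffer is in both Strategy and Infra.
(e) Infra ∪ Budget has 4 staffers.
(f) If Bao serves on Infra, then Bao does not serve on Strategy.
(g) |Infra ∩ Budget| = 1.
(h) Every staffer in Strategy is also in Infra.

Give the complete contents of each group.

Infra = {Bao, Hira, Kiri, Zubin}; Strategy = {Kiri}; Budget = {Bao}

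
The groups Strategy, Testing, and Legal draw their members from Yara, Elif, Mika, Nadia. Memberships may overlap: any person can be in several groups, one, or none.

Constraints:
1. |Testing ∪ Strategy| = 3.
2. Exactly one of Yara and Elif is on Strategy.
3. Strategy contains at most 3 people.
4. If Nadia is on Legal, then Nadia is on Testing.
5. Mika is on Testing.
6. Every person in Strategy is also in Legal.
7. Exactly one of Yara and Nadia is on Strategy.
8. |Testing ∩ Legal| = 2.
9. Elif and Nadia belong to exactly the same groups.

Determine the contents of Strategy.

Strategy = {Elif, Nadia}

From (5): Mika ∈ Testing.
Suppose Yara ∈ Strategy: no assignment then satisfies all the clues, so Yara ∉ Strategy.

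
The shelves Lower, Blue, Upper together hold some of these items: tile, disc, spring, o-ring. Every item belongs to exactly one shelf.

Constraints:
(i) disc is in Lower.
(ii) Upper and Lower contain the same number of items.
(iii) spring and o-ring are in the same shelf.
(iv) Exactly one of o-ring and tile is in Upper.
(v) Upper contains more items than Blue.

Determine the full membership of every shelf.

Lower = {disc, tile}; Blue = {}; Upper = {o-ring, spring}

From (i): disc ∈ Lower.
Suppose tile ∉ Lower: no assignment then satisfies all the clues, so tile ∈ Lower.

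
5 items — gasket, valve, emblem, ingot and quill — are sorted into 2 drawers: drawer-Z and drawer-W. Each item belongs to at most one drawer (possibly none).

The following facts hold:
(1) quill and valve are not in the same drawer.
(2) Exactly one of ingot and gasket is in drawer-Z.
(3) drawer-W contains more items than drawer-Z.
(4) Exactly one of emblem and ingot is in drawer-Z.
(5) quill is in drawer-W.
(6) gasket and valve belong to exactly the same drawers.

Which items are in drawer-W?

drawer-W = {emblem, quill}

From (5): quill ∈ drawer-W.
(1): valve ∉ drawer-W.
(6): gasket matches valve: gasket ∉ drawer-W.
Suppose emblem ∉ drawer-W: no assignment then satisfies all the clues, so emblem ∈ drawer-W.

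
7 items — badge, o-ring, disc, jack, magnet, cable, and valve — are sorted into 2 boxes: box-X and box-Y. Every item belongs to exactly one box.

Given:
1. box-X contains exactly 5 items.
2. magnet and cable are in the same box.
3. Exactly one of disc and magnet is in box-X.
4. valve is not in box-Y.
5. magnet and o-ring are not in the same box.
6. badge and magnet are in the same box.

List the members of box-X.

box-X = {badge, cable, jack, magnet, valve}

From (4): valve ∉ box-Y.
Only one box left: valve ∈ box-X.
Suppose badge ∉ box-X: no assignment then satisfies all the clues, so badge ∈ box-X.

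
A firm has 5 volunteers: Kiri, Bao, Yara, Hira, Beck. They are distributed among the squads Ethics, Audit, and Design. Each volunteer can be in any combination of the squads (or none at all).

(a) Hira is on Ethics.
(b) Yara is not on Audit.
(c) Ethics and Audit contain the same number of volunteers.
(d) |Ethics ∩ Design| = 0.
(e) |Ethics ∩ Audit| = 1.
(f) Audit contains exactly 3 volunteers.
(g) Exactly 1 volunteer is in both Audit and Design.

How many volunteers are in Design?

1

From (a): Hira ∈ Ethics.
From (b): Yara ∉ Audit.
Suppose Yara ∉ Ethics: no assignment then satisfies all the clues, so Yara ∈ Ethics.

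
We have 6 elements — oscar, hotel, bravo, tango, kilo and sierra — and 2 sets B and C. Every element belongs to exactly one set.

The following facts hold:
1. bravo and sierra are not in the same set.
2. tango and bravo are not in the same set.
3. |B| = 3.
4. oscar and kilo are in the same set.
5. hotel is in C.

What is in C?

From (5): hotel ∈ C.
Suppose oscar ∈ C: no assignment then satisfies all the clues, so oscar ∉ C.

C = {hotel, sierra, tango}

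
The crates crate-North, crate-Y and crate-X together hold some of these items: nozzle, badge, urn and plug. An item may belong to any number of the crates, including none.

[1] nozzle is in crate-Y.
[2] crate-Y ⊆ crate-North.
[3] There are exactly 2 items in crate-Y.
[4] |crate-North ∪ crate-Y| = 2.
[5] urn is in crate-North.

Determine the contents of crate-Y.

crate-Y = {nozzle, urn}

From (1): nozzle ∈ crate-Y.
From (5): urn ∈ crate-North.
(2) with nozzle ∈ crate-Y: nozzle ∈ crate-North.
Suppose badge ∈ crate-Y: no assignment then satisfies all the clues, so badge ∉ crate-Y.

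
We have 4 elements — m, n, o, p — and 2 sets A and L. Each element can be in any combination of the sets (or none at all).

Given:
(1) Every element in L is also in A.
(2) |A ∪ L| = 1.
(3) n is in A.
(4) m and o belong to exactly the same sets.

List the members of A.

A = {n}

From (3): n ∈ A.
Suppose m ∈ A: no assignment then satisfies all the clues, so m ∉ A.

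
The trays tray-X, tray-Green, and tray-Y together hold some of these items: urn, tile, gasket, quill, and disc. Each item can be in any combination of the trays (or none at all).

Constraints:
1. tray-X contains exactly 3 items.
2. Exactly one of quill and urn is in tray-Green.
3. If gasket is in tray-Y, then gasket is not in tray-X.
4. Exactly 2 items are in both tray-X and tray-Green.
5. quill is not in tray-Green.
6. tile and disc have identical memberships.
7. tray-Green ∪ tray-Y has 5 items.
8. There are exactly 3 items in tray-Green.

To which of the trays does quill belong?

quill: tray-X, tray-Y

From (5): quill ∉ tray-Green.
(2) (exactly one): urn ∈ tray-Green.
Suppose quill ∉ tray-X: no assignment then satisfies all the clues, so quill ∈ tray-X.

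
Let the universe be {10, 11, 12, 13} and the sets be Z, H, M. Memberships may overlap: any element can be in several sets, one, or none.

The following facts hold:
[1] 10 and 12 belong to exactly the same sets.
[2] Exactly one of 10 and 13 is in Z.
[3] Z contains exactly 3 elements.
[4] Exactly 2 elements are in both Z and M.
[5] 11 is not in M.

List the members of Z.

Z = {10, 11, 12}

From (5): 11 ∉ M.
Suppose 10 ∉ Z: no assignment then satisfies all the clues, so 10 ∈ Z.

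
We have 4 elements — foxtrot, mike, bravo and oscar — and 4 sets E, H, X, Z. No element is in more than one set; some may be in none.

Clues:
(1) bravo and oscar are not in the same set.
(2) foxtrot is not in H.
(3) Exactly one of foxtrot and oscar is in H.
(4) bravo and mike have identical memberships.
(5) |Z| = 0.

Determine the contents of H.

From (2): foxtrot ∉ H.
(3) (exactly one): oscar ∈ H.
(5): Z already has 0, so the rest are out.
(1): bravo ∉ H.
(4): mike matches bravo: mike ∉ H.

H = {oscar}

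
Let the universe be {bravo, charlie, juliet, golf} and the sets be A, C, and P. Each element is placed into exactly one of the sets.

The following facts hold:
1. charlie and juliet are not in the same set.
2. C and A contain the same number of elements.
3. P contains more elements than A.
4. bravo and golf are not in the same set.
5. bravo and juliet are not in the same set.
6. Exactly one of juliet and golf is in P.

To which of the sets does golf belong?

golf: P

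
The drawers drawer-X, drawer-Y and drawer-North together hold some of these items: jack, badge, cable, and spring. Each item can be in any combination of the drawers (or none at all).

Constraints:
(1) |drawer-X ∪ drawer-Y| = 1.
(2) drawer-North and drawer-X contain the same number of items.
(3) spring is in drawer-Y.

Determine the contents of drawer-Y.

drawer-Y = {spring}

From (3): spring ∈ drawer-Y.
Suppose jack ∈ drawer-Y: no assignment then satisfies all the clues, so jack ∉ drawer-Y.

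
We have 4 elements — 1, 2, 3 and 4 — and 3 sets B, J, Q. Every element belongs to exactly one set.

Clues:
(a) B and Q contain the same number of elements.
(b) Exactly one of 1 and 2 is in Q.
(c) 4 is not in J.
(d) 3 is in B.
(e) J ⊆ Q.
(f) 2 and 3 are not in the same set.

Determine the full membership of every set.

B = {1, 3}; J = {}; Q = {2, 4}

From (c): 4 ∉ J.
From (d): 3 ∈ B.
(f): 2 ∉ B.
Suppose 1 ∉ B: no assignment then satisfies all the clues, so 1 ∈ B.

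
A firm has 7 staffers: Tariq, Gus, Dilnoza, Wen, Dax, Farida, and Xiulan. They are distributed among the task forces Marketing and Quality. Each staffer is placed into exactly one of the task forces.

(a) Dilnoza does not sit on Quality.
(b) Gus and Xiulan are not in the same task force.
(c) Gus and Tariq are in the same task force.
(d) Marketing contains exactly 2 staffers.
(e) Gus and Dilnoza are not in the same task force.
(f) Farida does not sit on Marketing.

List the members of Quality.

Quality = {Dax, Farida, Gus, Tariq, Wen}

From (a): Dilnoza ∉ Quality.
From (f): Farida ∉ Marketing.
Only one task force left: Dilnoza ∈ Marketing.
Only one task force left: Farida ∈ Quality.
(e): Gus ∉ Marketing.
Only one task force left: Gus ∈ Quality.
(b): Xiulan ∉ Quality.
(c): Tariq matches Gus: Tariq ∉ Marketing.
(c): Tariq matches Gus: Tariq ∈ Quality.
Only one task force left: Xiulan ∈ Marketing.
(d): Marketing already has 2, so the rest are out.
Only one task force left: Dax ∈ Quality.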